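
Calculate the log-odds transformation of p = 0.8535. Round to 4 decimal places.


1 - p = 0.1465.
p/(1-p) = 5.8259.
logit = ln(5.8259) = 1.7623.

1.7623


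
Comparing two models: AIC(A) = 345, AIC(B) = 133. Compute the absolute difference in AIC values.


|AIC_A - AIC_B| = |345 - 133| = 212.
Model B is preferred (lower AIC).

212


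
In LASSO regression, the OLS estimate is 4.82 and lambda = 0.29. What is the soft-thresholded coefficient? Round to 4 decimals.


Absolute value: |4.82| = 4.82.
Compare to lambda = 0.29.
Since |beta| > lambda, coefficient = sign(beta)*(|beta| - lambda) = 4.5300.

4.5300


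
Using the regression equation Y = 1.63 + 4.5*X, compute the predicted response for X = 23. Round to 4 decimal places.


Substitute X = 23 into the equation:
Y = 1.63 + 4.5 * 23 = 1.63 + 103.5000 = 105.1300.

105.1300


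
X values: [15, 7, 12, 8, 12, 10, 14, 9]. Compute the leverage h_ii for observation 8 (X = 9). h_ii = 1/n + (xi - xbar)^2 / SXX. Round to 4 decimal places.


Compute xbar = 10.8750 with n = 8 observations.
SXX = 56.8750.
Leverage = 1/8 + (9 - 10.8750)^2/56.8750 = 0.1868.

0.1868


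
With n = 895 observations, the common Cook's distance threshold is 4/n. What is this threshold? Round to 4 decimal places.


Using the rule of thumb:
Threshold = 4 / 895 = 0.0045.

0.0045


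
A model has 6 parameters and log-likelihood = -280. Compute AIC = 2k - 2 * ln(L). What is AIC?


Compute:
2k = 2*6 = 12.
-2*loglik = -2*(-280) = 560.
AIC = 12 + 560 = 572.

572


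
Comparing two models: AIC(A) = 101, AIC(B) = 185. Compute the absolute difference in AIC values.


Absolute difference = |101 - 185| = 84.
The model with lower AIC (A) is preferred.

84


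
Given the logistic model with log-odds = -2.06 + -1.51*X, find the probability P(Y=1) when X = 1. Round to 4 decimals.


Compute z = -2.06 + (-1.51)(1) = -3.5700.
exp(-z) = 35.5166.
P = 1/(1 + 35.5166) = 0.0274.

0.0274


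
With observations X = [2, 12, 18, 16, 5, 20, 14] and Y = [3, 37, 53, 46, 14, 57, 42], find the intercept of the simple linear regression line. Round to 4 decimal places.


First find the slope: b1 = 3.0107.
Means: xbar = 12.4286, ybar = 36.0000.
b0 = ybar - b1 * xbar = 36.0000 - 3.0107 * 12.4286 = -1.4184.

-1.4184


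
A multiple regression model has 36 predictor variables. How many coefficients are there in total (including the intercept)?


Each predictor gets one coefficient, plus one intercept.
Total parameters = 36 + 1 = 37.

37


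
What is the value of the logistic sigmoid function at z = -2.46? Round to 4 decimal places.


Compute exp(2.4600) = 11.7048.
Sigmoid = 1 / (1 + 11.7048) = 1 / 12.7048 = 0.0787.

0.0787


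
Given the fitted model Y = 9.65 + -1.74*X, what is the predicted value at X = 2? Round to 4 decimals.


Plug X = 2 into Y = 9.65 + -1.74*X:
Y = 9.65 + -3.4800 = 6.1700.

6.1700


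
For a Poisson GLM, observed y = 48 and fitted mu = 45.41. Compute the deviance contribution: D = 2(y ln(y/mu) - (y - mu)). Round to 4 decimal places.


First: ln(48/45.41) = 0.055469.
Then: 48 * 0.055469 = 2.662512.
y - mu = 48 - 45.41 = 2.59.
D = 2(2.662512 - 2.59) = 0.145024, which rounds to 0.1450.

0.1450


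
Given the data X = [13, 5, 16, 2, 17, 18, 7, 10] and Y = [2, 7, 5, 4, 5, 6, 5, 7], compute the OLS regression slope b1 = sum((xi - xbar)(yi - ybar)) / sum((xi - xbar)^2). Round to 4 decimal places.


First compute the means: xbar = 11.0000, ybar = 5.1250.
Then S_xx = sum((xi - xbar)^2) = 248.0000.
S_xy = sum((xi - xbar)(yi - ybar)) = -4.0000.
b1 = S_xy / S_xx = -4.0000 / 248.0000 = -0.0161.

-0.0161


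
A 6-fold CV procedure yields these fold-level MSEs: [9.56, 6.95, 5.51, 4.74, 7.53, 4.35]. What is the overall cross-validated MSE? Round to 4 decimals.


Sum of fold MSEs = 38.6400.
Average = 38.6400 / 6 = 6.4400.

6.4400


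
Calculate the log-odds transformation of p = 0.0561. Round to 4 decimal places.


1 - p = 0.9439.
p/(1-p) = 0.0594.
logit = ln(0.0594) = -2.8229.

-2.8229


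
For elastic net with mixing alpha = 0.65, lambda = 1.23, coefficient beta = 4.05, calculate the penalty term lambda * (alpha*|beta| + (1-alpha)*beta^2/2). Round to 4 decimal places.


alpha * |beta| = 0.65 * 4.05 = 2.6325.
(1-alpha) * beta^2/2 = 0.35 * 16.4025/2 = 2.8704.
Total = 1.23 * (2.6325 + 2.8704) = 6.7686.

6.7686


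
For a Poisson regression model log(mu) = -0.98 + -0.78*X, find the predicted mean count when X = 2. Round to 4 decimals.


Linear predictor: eta = -0.98 + (-0.78)(2) = -2.5400.
Expected count: mu = exp(-2.5400) = 0.0789.

0.0789


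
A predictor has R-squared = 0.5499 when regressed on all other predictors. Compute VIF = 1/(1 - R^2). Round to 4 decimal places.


VIF = 1 / (1 - 0.5499).
= 1 / 0.4501 = 2.2217.

2.2217


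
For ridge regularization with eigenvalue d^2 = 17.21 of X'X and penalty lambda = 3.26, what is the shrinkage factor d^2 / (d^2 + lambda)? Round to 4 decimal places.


Compute the denominator: 17.21 + 3.26 = 20.4700.
Shrinkage factor = 17.21 / 20.4700 = 0.8407.

0.8407


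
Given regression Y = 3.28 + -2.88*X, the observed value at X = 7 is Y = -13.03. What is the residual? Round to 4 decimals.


Predicted = 3.28 + -2.88 * 7 = -16.8800.
Residual = -13.03 - -16.8800 = 3.8500.

3.8500


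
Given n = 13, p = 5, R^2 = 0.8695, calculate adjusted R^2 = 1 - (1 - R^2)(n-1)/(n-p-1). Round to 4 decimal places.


Using the formula:
(1 - 0.8695) = 0.1305.
Multiply by 12/7: 0.1305 * 12 = 1.5660, then 1.5660 / 7 = 0.2237.
Adj R^2 = 1 - 0.2237 = 0.7763.

0.7763


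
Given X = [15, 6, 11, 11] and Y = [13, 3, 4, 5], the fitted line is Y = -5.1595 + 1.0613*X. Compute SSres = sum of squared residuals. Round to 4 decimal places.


Compute predicted values, then residuals = yi - yhat_i.
Residuals: [2.2400, 1.7917, -2.5148, -1.5148].
SSres = sum(residual^2) = 16.8466.

16.8466


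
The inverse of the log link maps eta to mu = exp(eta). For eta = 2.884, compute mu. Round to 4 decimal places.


mu = exp(eta) = exp(2.884).
= 17.8857.

17.8857


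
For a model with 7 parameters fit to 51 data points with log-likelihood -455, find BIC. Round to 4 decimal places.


k * ln(n) = 7 * ln(51) = 7 * 3.931826 = 27.522782.
-2 * loglik = -2 * (-455) = 910.
BIC = 27.522782 + 910 = 937.522782, which rounds to 937.5228.

937.5228


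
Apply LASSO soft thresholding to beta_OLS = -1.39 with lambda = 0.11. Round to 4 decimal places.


Absolute value: |-1.39| = 1.39.
Compare to lambda = 0.11.
Since |beta| > lambda, coefficient = sign(beta)*(|beta| - lambda) = -1.2800.

-1.2800


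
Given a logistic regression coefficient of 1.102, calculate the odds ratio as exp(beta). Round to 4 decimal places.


exp(1.102) = 3.0102.
So the odds ratio is 3.0102.

3.0102


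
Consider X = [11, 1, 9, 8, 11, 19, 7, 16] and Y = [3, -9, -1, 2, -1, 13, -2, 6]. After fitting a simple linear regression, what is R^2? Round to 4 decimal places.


After computing the OLS fit (b0=-9.9672, b1=1.1066):
SSres = 28.4508, SStot = 289.8750.
R^2 = 1 - 28.4508/289.8750 = 0.9019.

0.9019


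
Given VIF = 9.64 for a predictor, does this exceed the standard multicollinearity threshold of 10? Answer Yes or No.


The threshold is 10.
VIF = 9.64 is < 10.
Multicollinearity indication: No.

No


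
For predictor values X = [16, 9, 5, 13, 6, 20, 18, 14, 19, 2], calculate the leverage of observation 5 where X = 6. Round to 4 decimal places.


Compute xbar = 12.2000 with n = 10 observations.
SXX = 363.6000.
Leverage = 1/10 + (6 - 12.2000)^2/363.6000 = 0.2057.

0.2057


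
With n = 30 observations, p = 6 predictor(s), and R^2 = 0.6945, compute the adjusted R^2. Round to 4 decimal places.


Plug in: Adj R^2 = 1 - (1 - 0.6945) * 29/23.
= 1 - 0.3055 * 29/23
= 1 - 8.8595 / 23
= 1 - 0.3852 = 0.6148.

0.6148


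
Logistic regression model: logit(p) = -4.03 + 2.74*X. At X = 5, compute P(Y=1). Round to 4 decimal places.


Compute z = -4.03 + (2.74)(5) = 9.6700.
exp(-z) = 0.0001.
P = 1/(1 + 0.0001) = 0.9999.

0.9999


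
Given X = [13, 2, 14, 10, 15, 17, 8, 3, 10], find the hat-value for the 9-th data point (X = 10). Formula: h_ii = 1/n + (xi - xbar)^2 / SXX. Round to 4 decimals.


Mean of X: xbar = 10.2222.
SXX = 215.5556.
For X = 10: h = 1/9 + (10 - 10.2222)^2/215.5556 = 0.1113.

0.1113


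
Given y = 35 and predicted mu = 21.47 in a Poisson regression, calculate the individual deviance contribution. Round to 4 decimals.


First: ln(35/21.47) = 0.488691.
Then: 35 * 0.488691 = 17.104185.
y - mu = 35 - 21.47 = 13.53.
D = 2(17.104185 - 13.53) = 7.148370, which rounds to 7.1484.

7.1484


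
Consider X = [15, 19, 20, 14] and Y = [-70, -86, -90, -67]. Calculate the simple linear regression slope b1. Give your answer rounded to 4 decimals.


First compute the means: xbar = 17.0000, ybar = -78.2500.
Then S_xx = sum((xi - xbar)^2) = 26.0000.
S_xy = sum((xi - xbar)(yi - ybar)) = -101.0000.
b1 = S_xy / S_xx = -101.0000 / 26.0000 = -3.8846.

-3.8846


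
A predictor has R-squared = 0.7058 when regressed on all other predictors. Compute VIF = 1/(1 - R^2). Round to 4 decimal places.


Using VIF = 1/(1 - R^2_j):
1 - 0.7058 = 0.2942.
VIF = 3.3990.

3.3990


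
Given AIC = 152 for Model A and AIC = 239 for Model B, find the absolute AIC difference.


Absolute difference = |152 - 239| = 87.
The model with lower AIC (A) is preferred.

87


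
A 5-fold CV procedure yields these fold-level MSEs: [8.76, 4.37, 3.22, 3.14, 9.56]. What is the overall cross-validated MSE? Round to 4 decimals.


Add all fold MSEs: 29.0500.
Divide by k = 5: 29.0500/5 = 5.8100.

5.8100


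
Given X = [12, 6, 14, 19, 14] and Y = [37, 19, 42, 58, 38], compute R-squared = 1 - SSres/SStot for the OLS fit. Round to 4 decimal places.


After computing the OLS fit (b0=0.6864, b1=2.9318):
SSres = 18.3909, SStot = 774.8000.
R^2 = 1 - 18.3909/774.8000 = 0.9763.

0.9763


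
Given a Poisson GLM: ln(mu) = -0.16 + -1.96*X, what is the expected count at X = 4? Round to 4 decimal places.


eta = -0.16 + -1.96 * 4 = -8.0000.
mu = exp(-8.0000) = 0.0003.

0.0003


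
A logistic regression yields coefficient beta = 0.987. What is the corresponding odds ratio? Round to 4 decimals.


The odds ratio is computed as:
OR = e^(0.987) = 2.6832.

2.6832


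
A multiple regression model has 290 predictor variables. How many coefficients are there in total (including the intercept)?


Including the intercept, the model has 290 predictor coefficients + 1 intercept.
Total = 291.

291


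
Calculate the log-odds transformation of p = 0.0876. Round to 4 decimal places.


Compute the odds: 0.0876/0.9124 = 0.0960.
Take the natural log: ln(0.0960) = -2.3433.

-2.3433


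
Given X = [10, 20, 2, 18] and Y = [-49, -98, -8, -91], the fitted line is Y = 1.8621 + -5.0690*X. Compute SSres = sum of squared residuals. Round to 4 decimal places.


Predicted values from Y = 1.8621 + -5.0690*X.
Residuals: [-0.1721, 1.5179, 0.2759, -1.6201].
SSres = 5.0345.

5.0345


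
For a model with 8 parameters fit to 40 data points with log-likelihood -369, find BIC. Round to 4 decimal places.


ln(40) = 3.688879.
k * ln(n) = 8 * 3.688879 = 29.511032.
-2L = 738.
BIC = 29.511032 + 738 = 767.511032, which rounds to 767.5110.

767.5110


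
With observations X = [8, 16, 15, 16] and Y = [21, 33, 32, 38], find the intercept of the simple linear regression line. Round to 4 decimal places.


Compute b1 = 1.7654 from the OLS formula.
With xbar = 13.7500 and ybar = 31.0000, the intercept is:
b0 = 31.0000 - 1.7654 * 13.7500 = 6.7263.

6.7263


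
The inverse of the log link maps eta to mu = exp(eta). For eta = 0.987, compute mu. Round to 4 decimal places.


Apply the inverse link:
mu = e^0.987 = 2.6832.

2.6832


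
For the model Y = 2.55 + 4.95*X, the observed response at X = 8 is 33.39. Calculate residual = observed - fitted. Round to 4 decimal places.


Compute yhat = 2.55 + (4.95)(8) = 42.1500.
Residual = actual - predicted = 33.39 - 42.1500 = -8.7600.

-8.7600


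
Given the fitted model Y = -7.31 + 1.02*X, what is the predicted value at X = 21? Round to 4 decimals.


Predicted value:
Y = -7.31 + (1.02)(21) = -7.31 + 21.4200 = 14.1100.

14.1100


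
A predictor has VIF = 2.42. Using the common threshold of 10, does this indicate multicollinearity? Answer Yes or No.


The threshold is 10.
VIF = 2.42 is < 10.
Multicollinearity indication: No.

No


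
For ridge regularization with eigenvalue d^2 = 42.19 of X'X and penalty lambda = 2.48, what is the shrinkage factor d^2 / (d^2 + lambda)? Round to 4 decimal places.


Compute the denominator: 42.19 + 2.48 = 44.6700.
Shrinkage factor = 42.19 / 44.6700 = 0.9445.

0.9445


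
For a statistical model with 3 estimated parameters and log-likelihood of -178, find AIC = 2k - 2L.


AIC = 2k - 2*loglik = 2(3) - 2(-178).
= 6 + 356 = 362.

362


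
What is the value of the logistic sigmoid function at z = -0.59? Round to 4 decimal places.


exp(0.5900) = 1.8040.
1 + exp(-z) = 2.8040.
sigmoid = 1/2.8040 = 0.3566.

0.3566


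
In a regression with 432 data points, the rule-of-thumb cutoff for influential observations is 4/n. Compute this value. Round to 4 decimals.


Cook's distance cutoff = 4/n = 4/432.
= 0.0093.

0.0093


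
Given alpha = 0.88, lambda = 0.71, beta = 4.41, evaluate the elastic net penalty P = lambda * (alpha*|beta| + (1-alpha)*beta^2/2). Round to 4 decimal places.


L1 component = 0.88 * |4.41| = 3.8808.
L2 component = 0.12 * 4.41^2 / 2 = 1.1669.
Penalty = 0.71 * (3.8808 + 1.1669) = 0.71 * 5.0477 = 3.5839.

3.5839


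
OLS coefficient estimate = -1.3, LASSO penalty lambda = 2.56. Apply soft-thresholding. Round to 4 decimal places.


|beta_OLS| = 1.3.
lambda = 2.56.
Since |beta| <= lambda, the coefficient is set to 0.
Result = 0.0000.

0.0000


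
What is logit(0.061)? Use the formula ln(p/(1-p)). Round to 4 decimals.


The odds are p/(1-p) = 0.061 / 0.939 = 0.0650.
logit(p) = ln(0.0650) = -2.7339.

-2.7339


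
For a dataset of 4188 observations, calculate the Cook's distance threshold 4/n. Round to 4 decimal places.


The threshold is 4/n.
4/4188 = 0.0010.

0.0010


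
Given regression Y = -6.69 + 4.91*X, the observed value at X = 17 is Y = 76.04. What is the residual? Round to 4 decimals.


Compute yhat = -6.69 + (4.91)(17) = 76.7800.
Residual = actual - predicted = 76.04 - 76.7800 = -0.7400.

-0.7400


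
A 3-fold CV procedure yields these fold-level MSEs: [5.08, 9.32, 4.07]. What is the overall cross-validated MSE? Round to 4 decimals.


Total MSE across folds = 18.4700.
CV-MSE = 18.4700/3 = 6.1567.

6.1567


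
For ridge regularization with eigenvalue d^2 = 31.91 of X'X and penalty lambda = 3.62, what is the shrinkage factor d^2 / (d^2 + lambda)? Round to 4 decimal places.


Denominator = d^2 + lambda = 31.91 + 3.62 = 35.5300.
Shrinkage = 31.91 / 35.5300 = 0.8981.

0.8981


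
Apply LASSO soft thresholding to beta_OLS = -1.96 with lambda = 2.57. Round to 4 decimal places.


|beta_OLS| = 1.96.
lambda = 2.57.
Since |beta| <= lambda, the coefficient is set to 0.
Result = 0.0000.

0.0000


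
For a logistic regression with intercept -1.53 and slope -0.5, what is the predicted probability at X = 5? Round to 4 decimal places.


Linear predictor: z = -1.53 + -0.5 * 5 = -4.0300.
P = 1/(1 + exp(4.0300)) = 1/(1 + 56.2609) = 0.0175.

0.0175


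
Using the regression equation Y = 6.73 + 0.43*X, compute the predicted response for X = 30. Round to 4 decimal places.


Plug X = 30 into Y = 6.73 + 0.43*X:
Y = 6.73 + 12.9000 = 19.6300.

19.6300


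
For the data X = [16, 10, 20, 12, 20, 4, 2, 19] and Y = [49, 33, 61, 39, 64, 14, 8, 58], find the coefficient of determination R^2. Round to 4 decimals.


After computing the OLS fit (b0=2.3381, b1=2.9834):
SSres = 8.7777, SStot = 3167.5000.
R^2 = 1 - 8.7777/3167.5000 = 0.9972.

0.9972


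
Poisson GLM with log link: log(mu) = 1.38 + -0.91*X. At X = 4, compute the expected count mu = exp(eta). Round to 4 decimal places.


eta = 1.38 + -0.91 * 4 = -2.2600.
mu = exp(-2.2600) = 0.1044.

0.1044


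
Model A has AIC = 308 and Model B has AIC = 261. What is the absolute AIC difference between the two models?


Absolute difference = |308 - 261| = 47.
The model with lower AIC (B) is preferred.

47


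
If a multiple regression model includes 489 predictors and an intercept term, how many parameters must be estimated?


Each predictor gets one coefficient, plus one intercept.
Total parameters = 489 + 1 = 490.

490


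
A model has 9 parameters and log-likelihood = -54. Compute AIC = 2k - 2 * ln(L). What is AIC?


Compute:
2k = 2*9 = 18.
-2*loglik = -2*(-54) = 108.
AIC = 18 + 108 = 126.

126


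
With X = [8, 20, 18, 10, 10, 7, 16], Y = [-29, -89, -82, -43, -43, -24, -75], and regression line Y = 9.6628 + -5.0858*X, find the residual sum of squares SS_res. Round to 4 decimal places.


Compute predicted values, then residuals = yi - yhat_i.
Residuals: [2.0236, 3.0532, -0.1184, -1.8048, -1.8048, 1.9378, -3.2900].
SSres = sum(residual^2) = 34.5248.

34.5248


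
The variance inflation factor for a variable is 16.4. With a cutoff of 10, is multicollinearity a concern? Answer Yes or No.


Compare VIF = 16.4 to the threshold of 10.
16.4 >= 10, so the answer is Yes.

Yes


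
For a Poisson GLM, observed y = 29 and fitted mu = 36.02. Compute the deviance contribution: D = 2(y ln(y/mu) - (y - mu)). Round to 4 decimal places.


y/mu = 29/36.02 = 0.805108 (approx.), and ln(29/36.02) = -0.216779.
y * ln(y/mu) = 29 * -0.216779 = -6.286591.
y - mu = -7.02.
D = 2 * (-6.286591 - -7.02) = 1.466818, which rounds to 1.4668.

1.4668


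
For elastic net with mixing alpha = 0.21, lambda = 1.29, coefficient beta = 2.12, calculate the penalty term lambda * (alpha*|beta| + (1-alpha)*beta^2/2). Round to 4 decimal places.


Compute:
L1 = 0.21 * 2.12 = 0.4452.
L2 = 0.79 * 2.12^2 / 2 = 1.7753.
Penalty = 1.29 * (0.4452 + 1.7753) = 2.8644.

2.8644


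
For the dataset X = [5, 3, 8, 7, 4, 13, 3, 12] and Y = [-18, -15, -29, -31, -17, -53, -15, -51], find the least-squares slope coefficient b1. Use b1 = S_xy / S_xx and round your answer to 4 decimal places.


First compute the means: xbar = 6.8750, ybar = -28.6250.
Then S_xx = sum((xi - xbar)^2) = 106.8750.
S_xy = sum((xi - xbar)(yi - ybar)) = -423.6250.
b1 = S_xy / S_xx = -423.6250 / 106.8750 = -3.9637.

-3.9637


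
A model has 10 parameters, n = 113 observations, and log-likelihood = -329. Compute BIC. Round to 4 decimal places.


Compute k*ln(n) = 10*ln(113) = 10*4.727388 = 47.273880.
Then -2*loglik = 658.
BIC = 47.273880 + 658 = 705.273880, which rounds to 705.2739.

705.2739


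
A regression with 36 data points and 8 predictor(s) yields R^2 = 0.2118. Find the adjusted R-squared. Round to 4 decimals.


Adjusted R^2 = 1 - (1 - R^2) * (n-1)/(n-p-1).
(1 - R^2) = 0.7882.
(n-1)/(n-p-1) = 35/27.
(1 - R^2) * (n-1) = 0.7882 * 35 = 27.5870.
Divide by (n-p-1): 27.5870 / 27 = 1.0217.
Adj R^2 = 1 - 1.0217 = -0.0217.

-0.0217


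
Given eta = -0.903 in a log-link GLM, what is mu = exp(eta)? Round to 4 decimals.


Apply the inverse link:
mu = e^-0.903 = 0.4054.

0.4054


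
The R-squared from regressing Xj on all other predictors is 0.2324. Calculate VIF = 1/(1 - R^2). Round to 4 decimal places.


VIF = 1 / (1 - 0.2324).
= 1 / 0.7676 = 1.3028.

1.3028


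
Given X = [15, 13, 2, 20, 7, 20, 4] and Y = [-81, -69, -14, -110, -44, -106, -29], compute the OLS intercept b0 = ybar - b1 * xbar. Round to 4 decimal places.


The slope is b1 = -5.0417.
Sample means are xbar = 11.5714 and ybar = -64.7143.
Intercept: b0 = -64.7143 - (-5.0417)(11.5714) = -6.3750.

-6.3750


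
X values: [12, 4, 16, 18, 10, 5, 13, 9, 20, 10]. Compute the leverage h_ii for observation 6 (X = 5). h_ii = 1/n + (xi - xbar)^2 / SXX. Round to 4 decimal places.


Compute xbar = 11.7000 with n = 10 observations.
SXX = 246.1000.
Leverage = 1/10 + (5 - 11.7000)^2/246.1000 = 0.2824.

0.2824


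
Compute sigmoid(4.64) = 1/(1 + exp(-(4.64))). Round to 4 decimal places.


exp(-4.6400) = 0.0097.
1 + exp(-z) = 1.0097.
sigmoid = 1/1.0097 = 0.9904.

0.9904


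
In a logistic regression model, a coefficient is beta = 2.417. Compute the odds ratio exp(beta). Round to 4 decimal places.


The odds ratio is computed as:
OR = e^(2.417) = 11.2122.

11.2122


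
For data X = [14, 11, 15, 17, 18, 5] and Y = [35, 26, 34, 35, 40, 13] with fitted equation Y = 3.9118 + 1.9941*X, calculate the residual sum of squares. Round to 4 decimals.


Predicted values from Y = 3.9118 + 1.9941*X.
Residuals: [3.1708, 0.1531, 0.1767, -2.8115, 0.1944, -0.8823].
SSres = 18.8294.

18.8294


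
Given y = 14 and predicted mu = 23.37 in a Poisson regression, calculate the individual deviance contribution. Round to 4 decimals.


First: ln(14/23.37) = -0.512396.
Then: 14 * -0.512396 = -7.173544.
y - mu = 14 - 23.37 = -9.37.
D = 2(-7.173544 - -9.37) = 4.392912, which rounds to 4.3929.

4.3929


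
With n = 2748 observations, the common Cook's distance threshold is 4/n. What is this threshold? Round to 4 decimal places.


The threshold is 4/n.
4/2748 = 0.0015.

0.0015


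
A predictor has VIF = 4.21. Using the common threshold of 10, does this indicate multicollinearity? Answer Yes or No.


Check: VIF = 4.21 vs threshold = 10.
Since 4.21 < 10, the answer is No.

No


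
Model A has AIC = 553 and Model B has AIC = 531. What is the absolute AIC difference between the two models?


Absolute difference = |553 - 531| = 22.
The model with lower AIC (B) is preferred.

22


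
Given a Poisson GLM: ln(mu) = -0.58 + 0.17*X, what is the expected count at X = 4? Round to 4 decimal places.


eta = -0.58 + 0.17 * 4 = 0.1000.
mu = exp(0.1000) = 1.1052.

1.1052


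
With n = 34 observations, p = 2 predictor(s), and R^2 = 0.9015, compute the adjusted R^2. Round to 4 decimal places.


Using the formula:
(1 - 0.9015) = 0.0985.
Multiply by 33/31: 0.0985 * 33 = 3.2505, then 3.2505 / 31 = 0.1049.
Adj R^2 = 1 - 0.1049 = 0.8951.

0.8951


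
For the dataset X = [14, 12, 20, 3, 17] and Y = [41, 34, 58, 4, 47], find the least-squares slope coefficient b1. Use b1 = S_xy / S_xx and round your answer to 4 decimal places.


Calculate xbar = 13.2000, ybar = 36.8000.
S_xx = 166.8000, S_xy = 524.2000.
Using b1 = S_xy / S_xx = 524.2000 / 166.8000, we get b1 = 3.1427.

3.1427


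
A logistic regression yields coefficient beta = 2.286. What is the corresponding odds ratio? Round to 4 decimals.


The odds ratio is computed as:
OR = e^(2.286) = 9.8355.

9.8355


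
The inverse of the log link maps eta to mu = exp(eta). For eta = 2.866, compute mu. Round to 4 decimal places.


The inverse log link gives:
mu = exp(2.866) = 17.5666.

17.5666


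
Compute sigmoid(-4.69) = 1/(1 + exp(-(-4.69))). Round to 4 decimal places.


Compute exp(4.6900) = 108.8532.
Sigmoid = 1 / (1 + 108.8532) = 1 / 109.8532 = 0.0091.

0.0091


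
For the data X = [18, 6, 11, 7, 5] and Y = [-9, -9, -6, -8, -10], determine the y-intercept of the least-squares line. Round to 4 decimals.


The slope is b1 = 0.0601.
Sample means are xbar = 9.4000 and ybar = -8.4000.
Intercept: b0 = -8.4000 - (0.0601)(9.4000) = -8.9647.

-8.9647


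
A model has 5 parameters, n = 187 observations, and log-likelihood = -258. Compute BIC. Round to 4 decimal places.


Compute k*ln(n) = 5*ln(187) = 5*5.231109 = 26.155545.
Then -2*loglik = 516.
BIC = 26.155545 + 516 = 542.155545, which rounds to 542.1555.

542.1555


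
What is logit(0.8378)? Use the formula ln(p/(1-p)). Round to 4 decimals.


Compute the odds: 0.8378/0.1622 = 5.1652.
Take the natural log: ln(5.1652) = 1.6419.

1.6419


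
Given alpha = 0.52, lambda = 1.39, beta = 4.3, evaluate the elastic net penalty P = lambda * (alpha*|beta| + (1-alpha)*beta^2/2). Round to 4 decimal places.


Compute:
L1 = 0.52 * 4.3 = 2.2360.
L2 = 0.48 * 4.3^2 / 2 = 4.4376.
Penalty = 1.39 * (2.2360 + 4.4376) = 9.2763.

9.2763


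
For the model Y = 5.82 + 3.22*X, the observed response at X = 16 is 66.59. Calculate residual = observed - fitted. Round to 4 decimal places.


Fitted value at X = 16 is yhat = 5.82 + 3.22*16 = 57.3400.
Residual = 66.59 - 57.3400 = 9.2500.

9.2500


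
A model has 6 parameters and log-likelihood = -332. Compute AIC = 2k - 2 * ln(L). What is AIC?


Compute:
2k = 2*6 = 12.
-2*loglik = -2*(-332) = 664.
AIC = 12 + 664 = 676.

676


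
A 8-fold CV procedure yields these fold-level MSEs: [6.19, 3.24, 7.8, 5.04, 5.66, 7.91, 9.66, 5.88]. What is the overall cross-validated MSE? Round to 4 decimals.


Total MSE across folds = 51.3800.
CV-MSE = 51.3800/8 = 6.4225.

6.4225


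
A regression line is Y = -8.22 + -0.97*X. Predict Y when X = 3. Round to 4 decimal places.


Predicted value:
Y = -8.22 + (-0.97)(3) = -8.22 + -2.9100 = -11.1300.

-11.1300


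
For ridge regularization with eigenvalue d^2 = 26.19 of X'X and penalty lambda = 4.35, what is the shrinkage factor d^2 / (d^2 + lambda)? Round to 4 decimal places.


Compute the denominator: 26.19 + 4.35 = 30.5400.
Shrinkage factor = 26.19 / 30.5400 = 0.8576.

0.8576


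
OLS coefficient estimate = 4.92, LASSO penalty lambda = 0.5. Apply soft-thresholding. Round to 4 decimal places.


Absolute value: |4.92| = 4.92.
Compare to lambda = 0.5.
Since |beta| > lambda, coefficient = sign(beta)*(|beta| - lambda) = 4.4200.

4.4200


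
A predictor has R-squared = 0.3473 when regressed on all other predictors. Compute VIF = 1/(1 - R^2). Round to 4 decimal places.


VIF = 1 / (1 - 0.3473).
= 1 / 0.6527 = 1.5321.

1.5321


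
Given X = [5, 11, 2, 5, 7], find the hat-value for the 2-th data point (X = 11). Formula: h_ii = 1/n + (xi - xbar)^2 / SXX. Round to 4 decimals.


Mean of X: xbar = 6.0000.
SXX = 44.0000.
For X = 11: h = 1/5 + (11 - 6.0000)^2/44.0000 = 0.7682.

0.7682


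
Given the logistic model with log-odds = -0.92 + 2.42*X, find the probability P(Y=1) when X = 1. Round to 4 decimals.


Linear predictor: z = -0.92 + 2.42 * 1 = 1.5000.
P = 1/(1 + exp(-1.5000)) = 1/(1 + 0.2231) = 0.8176.

0.8176


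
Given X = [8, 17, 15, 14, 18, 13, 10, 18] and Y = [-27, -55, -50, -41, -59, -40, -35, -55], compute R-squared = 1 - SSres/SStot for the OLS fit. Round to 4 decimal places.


After computing the OLS fit (b0=-3.0053, b1=-2.9908):
SSres = 36.8669, SStot = 885.5000.
R^2 = 1 - 36.8669/885.5000 = 0.9584.

0.9584


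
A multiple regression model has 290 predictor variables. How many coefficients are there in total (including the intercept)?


Total coefficients = number of predictors + 1 (for the intercept).
= 290 + 1 = 291.

291


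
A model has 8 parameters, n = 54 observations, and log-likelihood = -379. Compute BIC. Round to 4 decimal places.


Compute k*ln(n) = 8*ln(54) = 8*3.988984 = 31.911872.
Then -2*loglik = 758.
BIC = 31.911872 + 758 = 789.911872, which rounds to 789.9119.

789.9119


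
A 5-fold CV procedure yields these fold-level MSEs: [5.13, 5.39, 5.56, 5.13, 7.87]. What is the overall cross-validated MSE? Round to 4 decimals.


Add all fold MSEs: 29.0800.
Divide by k = 5: 29.0800/5 = 5.8160.

5.8160


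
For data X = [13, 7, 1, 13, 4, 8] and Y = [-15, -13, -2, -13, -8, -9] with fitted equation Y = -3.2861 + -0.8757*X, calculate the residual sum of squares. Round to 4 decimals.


Predicted values from Y = -3.2861 + -0.8757*X.
Residuals: [-0.3298, -3.5840, 2.1618, 1.6702, -1.2111, 1.2917].
SSres = 23.5520.

23.5520


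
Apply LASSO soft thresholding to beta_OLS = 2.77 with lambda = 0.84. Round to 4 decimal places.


Check: |2.77| = 2.77 vs lambda = 0.84.
Since |beta| > lambda, coefficient = sign(beta)*(|beta| - lambda) = 1.9300.
Soft-thresholded coefficient = 1.9300.

1.9300


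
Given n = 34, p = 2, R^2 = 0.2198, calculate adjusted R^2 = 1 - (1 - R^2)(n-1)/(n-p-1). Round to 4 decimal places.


Adjusted R^2 = 1 - (1 - R^2) * (n-1)/(n-p-1).
(1 - R^2) = 0.7802.
(n-1)/(n-p-1) = 33/31.
(1 - R^2) * (n-1) = 0.7802 * 33 = 25.7466.
Divide by (n-p-1): 25.7466 / 31 = 0.8305.
Adj R^2 = 1 - 0.8305 = 0.1695.

0.1695


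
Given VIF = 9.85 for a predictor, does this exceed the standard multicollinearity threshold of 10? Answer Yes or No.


Compare VIF = 9.85 to the threshold of 10.
9.85 < 10, so the answer is No.

No


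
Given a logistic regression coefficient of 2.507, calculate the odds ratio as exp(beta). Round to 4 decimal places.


Odds ratio = exp(beta) = exp(2.507).
= 12.2681.

12.2681


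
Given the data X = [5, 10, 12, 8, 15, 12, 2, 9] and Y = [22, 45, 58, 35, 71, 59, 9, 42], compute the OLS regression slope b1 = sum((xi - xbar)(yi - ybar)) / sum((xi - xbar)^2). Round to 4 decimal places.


The sample means are xbar = 9.1250 and ybar = 42.6250.
Compute S_xx = 120.8750 and S_xy = 593.3750.
Slope b1 = S_xy / S_xx = 593.3750 / 120.8750 = 4.9090.

4.9090


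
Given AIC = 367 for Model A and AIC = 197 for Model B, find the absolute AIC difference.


Absolute difference = |367 - 197| = 170.
The model with lower AIC (B) is preferred.

170


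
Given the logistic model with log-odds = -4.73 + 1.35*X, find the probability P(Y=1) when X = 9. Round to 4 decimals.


Linear predictor: z = -4.73 + 1.35 * 9 = 7.4200.
P = 1/(1 + exp(-7.4200)) = 1/(1 + 0.0006) = 0.9994.

0.9994


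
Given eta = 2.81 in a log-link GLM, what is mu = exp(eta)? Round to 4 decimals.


The inverse log link gives:
mu = exp(2.81) = 16.6099.

16.6099


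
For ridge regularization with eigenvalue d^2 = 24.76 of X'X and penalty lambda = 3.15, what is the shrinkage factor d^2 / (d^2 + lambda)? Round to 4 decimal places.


d^2 + lambda = 24.76 + 3.15 = 27.9100.
Shrinkage factor = 24.76/27.9100 = 0.8871.

0.8871


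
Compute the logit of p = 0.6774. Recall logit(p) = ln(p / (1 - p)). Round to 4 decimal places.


Compute the odds: 0.6774/0.3226 = 2.0998.
Take the natural log: ln(2.0998) = 0.7418.

0.7418


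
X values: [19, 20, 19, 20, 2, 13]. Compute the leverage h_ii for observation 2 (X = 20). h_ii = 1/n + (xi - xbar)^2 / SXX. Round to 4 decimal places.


Compute xbar = 15.5000 with n = 6 observations.
SXX = 253.5000.
Leverage = 1/6 + (20 - 15.5000)^2/253.5000 = 0.2465.

0.2465


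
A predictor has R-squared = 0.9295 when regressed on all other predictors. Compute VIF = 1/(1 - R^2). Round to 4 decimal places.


VIF = 1 / (1 - 0.9295).
= 1 / 0.0705 = 14.1844.

14.1844


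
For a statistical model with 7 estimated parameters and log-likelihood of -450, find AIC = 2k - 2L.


AIC = 2*7 - 2*(-450).
= 14 + 900 = 914.

914


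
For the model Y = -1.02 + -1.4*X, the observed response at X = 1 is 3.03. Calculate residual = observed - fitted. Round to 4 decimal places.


Compute yhat = -1.02 + (-1.4)(1) = -2.4200.
Residual = actual - predicted = 3.03 - -2.4200 = 5.4500.

5.4500


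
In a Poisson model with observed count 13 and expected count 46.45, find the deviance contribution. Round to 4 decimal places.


y/mu = 13/46.45 = 0.279871 (approx.), and ln(13/46.45) = -1.273427.
y * ln(y/mu) = 13 * -1.273427 = -16.554551.
y - mu = -33.45.
D = 2 * (-16.554551 - -33.45) = 33.790898, which rounds to 33.7909.

33.7909


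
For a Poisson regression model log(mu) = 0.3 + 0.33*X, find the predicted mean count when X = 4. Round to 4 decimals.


eta = 0.3 + 0.33 * 4 = 1.6200.
mu = exp(1.6200) = 5.0531.

5.0531


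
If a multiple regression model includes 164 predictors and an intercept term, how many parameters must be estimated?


Including the intercept, the model has 164 predictor coefficients + 1 intercept.
Total = 165.

165


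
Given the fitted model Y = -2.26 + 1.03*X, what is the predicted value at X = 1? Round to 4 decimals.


Plug X = 1 into Y = -2.26 + 1.03*X:
Y = -2.26 + 1.0300 = -1.2300.

-1.2300


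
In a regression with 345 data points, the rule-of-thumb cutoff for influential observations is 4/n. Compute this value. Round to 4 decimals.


Using the rule of thumb:
Threshold = 4 / 345 = 0.0116.

0.0116


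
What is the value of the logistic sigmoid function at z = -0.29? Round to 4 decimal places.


First, exp(0.2900) = 1.3364.
Then sigma(z) = 1/(1 + 1.3364) = 0.4280.

0.4280


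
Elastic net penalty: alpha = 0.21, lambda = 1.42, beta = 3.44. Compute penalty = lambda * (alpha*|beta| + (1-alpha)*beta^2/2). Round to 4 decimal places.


alpha * |beta| = 0.21 * 3.44 = 0.7224.
(1-alpha) * beta^2/2 = 0.79 * 11.8336/2 = 4.6743.
Total = 1.42 * (0.7224 + 4.6743) = 7.6633.

7.6633


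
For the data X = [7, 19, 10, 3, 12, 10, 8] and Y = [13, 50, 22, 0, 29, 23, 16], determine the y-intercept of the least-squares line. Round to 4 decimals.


First find the slope: b1 = 3.1245.
Means: xbar = 9.8571, ybar = 21.8571.
b0 = ybar - b1 * xbar = 21.8571 - 3.1245 * 9.8571 = -8.9416.

-8.9416


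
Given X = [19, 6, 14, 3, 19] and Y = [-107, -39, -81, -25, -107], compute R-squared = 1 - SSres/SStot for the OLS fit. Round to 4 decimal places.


The fitted line is Y = -8.8373 + -5.1609*X.
SSres = 1.1371, SStot = 5828.8000.
R^2 = 1 - SSres/SStot = 0.9998.

0.9998


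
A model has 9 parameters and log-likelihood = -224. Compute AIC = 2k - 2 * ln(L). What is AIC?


AIC = 2*9 - 2*(-224).
= 18 + 448 = 466.

466


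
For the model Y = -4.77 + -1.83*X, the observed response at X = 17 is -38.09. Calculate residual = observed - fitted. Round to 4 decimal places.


Predicted = -4.77 + -1.83 * 17 = -35.8800.
Residual = -38.09 - -35.8800 = -2.2100.

-2.2100


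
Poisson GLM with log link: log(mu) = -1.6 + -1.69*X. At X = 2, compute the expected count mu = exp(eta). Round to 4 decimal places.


Compute eta = -1.6 + -1.69 * 2 = -4.9800.
Apply inverse link: mu = e^-4.9800 = 0.0069.

0.0069


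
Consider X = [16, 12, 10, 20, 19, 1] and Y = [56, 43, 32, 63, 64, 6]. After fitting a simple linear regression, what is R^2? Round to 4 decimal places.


The fitted line is Y = 3.0081 + 3.1532*X.
SSres = 28.1774, SStot = 2494.0000.
R^2 = 1 - SSres/SStot = 0.9887.

0.9887


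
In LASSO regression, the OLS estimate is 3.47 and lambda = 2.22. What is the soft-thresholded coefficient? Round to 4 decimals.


Check: |3.47| = 3.47 vs lambda = 2.22.
Since |beta| > lambda, coefficient = sign(beta)*(|beta| - lambda) = 1.2500.
Soft-thresholded coefficient = 1.2500.

1.2500


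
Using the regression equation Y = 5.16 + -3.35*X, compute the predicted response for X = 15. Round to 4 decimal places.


Plug X = 15 into Y = 5.16 + -3.35*X:
Y = 5.16 + -50.2500 = -45.0900.

-45.0900


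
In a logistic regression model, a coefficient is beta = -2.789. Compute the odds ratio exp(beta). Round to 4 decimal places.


Odds ratio = exp(beta) = exp(-2.789).
= 0.0615.

0.0615


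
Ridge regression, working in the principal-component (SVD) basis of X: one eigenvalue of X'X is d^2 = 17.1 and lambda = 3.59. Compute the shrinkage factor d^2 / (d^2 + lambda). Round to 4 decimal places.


Compute the denominator: 17.1 + 3.59 = 20.6900.
Shrinkage factor = 17.1 / 20.6900 = 0.8265.

0.8265


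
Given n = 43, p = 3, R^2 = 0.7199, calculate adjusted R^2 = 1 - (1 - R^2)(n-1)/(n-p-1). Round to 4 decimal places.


Plug in: Adj R^2 = 1 - (1 - 0.7199) * 42/39.
= 1 - 0.2801 * 42/39
= 1 - 11.7642 / 39
= 1 - 0.3016 = 0.6984.

0.6984


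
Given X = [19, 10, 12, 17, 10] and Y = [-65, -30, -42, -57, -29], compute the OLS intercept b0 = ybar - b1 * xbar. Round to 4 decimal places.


Compute b1 = -3.8324 from the OLS formula.
With xbar = 13.6000 and ybar = -44.6000, the intercept is:
b0 = -44.6000 - -3.8324 * 13.6000 = 7.5202.

7.5202


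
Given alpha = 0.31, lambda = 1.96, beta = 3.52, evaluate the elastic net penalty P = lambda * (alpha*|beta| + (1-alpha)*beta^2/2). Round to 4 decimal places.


L1 component = 0.31 * |3.52| = 1.0912.
L2 component = 0.69 * 3.52^2 / 2 = 4.2747.
Penalty = 1.96 * (1.0912 + 4.2747) = 1.96 * 5.3659 = 10.5171.

10.5171


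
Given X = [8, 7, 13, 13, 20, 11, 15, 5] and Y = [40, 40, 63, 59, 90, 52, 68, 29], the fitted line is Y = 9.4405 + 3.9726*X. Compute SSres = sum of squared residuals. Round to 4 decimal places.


Compute predicted values, then residuals = yi - yhat_i.
Residuals: [-1.2213, 2.7513, 1.9157, -2.0843, 1.1075, -1.1391, -1.0295, -0.3035].
SSres = sum(residual^2) = 20.7515.

20.7515


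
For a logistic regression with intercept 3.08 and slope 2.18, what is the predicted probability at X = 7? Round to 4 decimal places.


Compute z = 3.08 + (2.18)(7) = 18.3400.
exp(-z) = 0.0000.
P = 1/(1 + 0.0000) = 1.0000.

1.0000


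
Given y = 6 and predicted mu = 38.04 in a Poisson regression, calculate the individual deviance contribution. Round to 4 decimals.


First: ln(6/38.04) = -1.846879.
Then: 6 * -1.846879 = -11.081274.
y - mu = 6 - 38.04 = -32.04.
D = 2(-11.081274 - -32.04) = 41.917452, which rounds to 41.9175.

41.9175


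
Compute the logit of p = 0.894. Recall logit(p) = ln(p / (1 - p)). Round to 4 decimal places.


1 - p = 0.106.
p/(1-p) = 8.4340.
logit = ln(8.4340) = 2.1323.

2.1323


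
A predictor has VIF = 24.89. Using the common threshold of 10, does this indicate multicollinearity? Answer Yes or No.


Compare VIF = 24.89 to the threshold of 10.
24.89 >= 10, so the answer is Yes.

Yes


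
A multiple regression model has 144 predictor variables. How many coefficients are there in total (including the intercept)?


Each predictor gets one coefficient, plus one intercept.
Total parameters = 144 + 1 = 145.

145


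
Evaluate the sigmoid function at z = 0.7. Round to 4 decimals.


Compute exp(-0.7000) = 0.4966.
Sigmoid = 1 / (1 + 0.4966) = 1 / 1.4966 = 0.6682.

0.6682


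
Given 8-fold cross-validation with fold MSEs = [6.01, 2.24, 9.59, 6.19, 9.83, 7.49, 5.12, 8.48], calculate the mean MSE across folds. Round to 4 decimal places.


Total MSE across folds = 54.9500.
CV-MSE = 54.9500/8 = 6.8688.

6.8688


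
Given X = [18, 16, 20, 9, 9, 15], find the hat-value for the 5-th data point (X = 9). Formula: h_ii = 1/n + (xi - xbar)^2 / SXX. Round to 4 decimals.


Mean of X: xbar = 14.5000.
SXX = 105.5000.
For X = 9: h = 1/6 + (9 - 14.5000)^2/105.5000 = 0.4534.

0.4534


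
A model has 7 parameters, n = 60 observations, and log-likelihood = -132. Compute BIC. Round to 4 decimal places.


ln(60) = 4.094345.
k * ln(n) = 7 * 4.094345 = 28.660415.
-2L = 264.
BIC = 28.660415 + 264 = 292.660415, which rounds to 292.6604.

292.6604


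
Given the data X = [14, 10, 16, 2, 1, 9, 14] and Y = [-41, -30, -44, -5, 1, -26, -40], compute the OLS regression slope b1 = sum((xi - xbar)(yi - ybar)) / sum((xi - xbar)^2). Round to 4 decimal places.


Calculate xbar = 9.4286, ybar = -26.4286.
S_xx = 211.7143, S_xy = -636.7143.
Using b1 = S_xy / S_xx = -636.7143 / 211.7143, we get b1 = -3.0074.

-3.0074


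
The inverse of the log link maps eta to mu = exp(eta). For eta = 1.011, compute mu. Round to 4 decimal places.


The inverse log link gives:
mu = exp(1.011) = 2.7483.

2.7483


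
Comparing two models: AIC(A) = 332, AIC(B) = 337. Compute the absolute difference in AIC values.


Compute |332 - 337| = 5.
Model A has the smaller AIC.

5


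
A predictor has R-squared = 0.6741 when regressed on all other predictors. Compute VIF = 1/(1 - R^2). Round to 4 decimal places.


Using VIF = 1/(1 - R^2_j):
1 - 0.6741 = 0.3259.
VIF = 3.0684.

3.0684


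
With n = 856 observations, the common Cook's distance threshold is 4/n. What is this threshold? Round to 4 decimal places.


Cook's distance cutoff = 4/n = 4/856.
= 0.0047.

0.0047


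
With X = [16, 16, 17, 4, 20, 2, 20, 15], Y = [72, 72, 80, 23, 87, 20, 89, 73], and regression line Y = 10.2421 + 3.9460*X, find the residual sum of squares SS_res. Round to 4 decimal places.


Compute predicted values, then residuals = yi - yhat_i.
Residuals: [-1.3781, -1.3781, 2.6759, -3.0261, -2.1621, 1.8659, -0.1621, 3.5679].
SSres = sum(residual^2) = 41.0285.

41.0285
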